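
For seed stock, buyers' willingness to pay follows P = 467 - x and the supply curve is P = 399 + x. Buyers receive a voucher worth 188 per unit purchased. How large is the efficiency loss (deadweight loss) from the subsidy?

Deadweight loss = 8836

Pre-subsidy: 467 - x = 399 + x gives x* = 34 and P* = 433.
With the rebate, buyers effectively pay Pb = Ps − 188, where Ps is the price sellers receive.
On the curves, Pb = 467 - x and Ps = 399 + x; the wedge Ps − Pb = 188 gives 399 + x − (467 - x) = 188, so x' = 128.
Then Pb = 467 − 1·128 = 339 and Ps = 399 + 1·128 = 527.
The subsidy expands output by 128 − 34 = 94 past the efficient level; on those units the gap between marginal cost and willingness to pay runs from 0 up to 188.
DWL = ½ × 188 × 94 = 8836.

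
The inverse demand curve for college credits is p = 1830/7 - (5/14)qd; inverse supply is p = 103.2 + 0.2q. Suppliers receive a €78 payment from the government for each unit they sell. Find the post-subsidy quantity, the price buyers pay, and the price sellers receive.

q' = 424; buyers pay €110; sellers receive €188

Pre-subsidy: 1830/7 - (5/14)q = 103.2 + 0.2q gives q* = 284 and p* = 160.
With the subsidy, sellers receive ps = pb + 78 for each unit, where pb is the price buyers pay.
On the curves, pb = 1830/7 - (5/14)q and ps = 103.2 + 0.2q; the wedge ps − pb = 78 gives 103.2 + 0.2q − (1830/7 - (5/14)q) = 78, so q' = 424.
Then pb = 1830/7 − (5/14)·424 = 110 and ps = 103.2 + 0.2·424 = 188.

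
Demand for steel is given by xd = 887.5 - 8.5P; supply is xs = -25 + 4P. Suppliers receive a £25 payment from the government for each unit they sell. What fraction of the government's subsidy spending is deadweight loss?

DWL / government spending = 34/335

Pre-subsidy: 887.5 - 8.5P = -25 + 4P gives P* = 73, x* = 267.
With the subsidy, sellers receive Ps = Pb + 25 for each unit, where Pb is the price buyers pay.
Supply in terms of Pb becomes xs = -25 + 4(Pb + 25) = 75 + 4Pb. Setting this equal to demand: 887.5 - 8.5Pb = 75 + 4Pb, so Pb = 65.
Sellers receive Ps = 65 + 25 = 90; x' = 887.5 − 8.5·65 = 335.
ΔCS = ½(267 + 335)(73 − 65) = 2408; ΔPS = ½(267 + 335)(90 − 73) = 5117.
Government spending = 25 × 335 = 8375.
DWL = ½ × 25 × (335 − 267) = 850; fraction = 850 / 8375 = 34/335.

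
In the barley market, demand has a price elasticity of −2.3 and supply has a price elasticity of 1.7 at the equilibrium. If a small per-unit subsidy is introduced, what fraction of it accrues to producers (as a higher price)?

For a small subsidy around the equilibrium, the benefit split depends on the relative slopes, which at a point are proportional to the elasticities.
Buyer share = εs/(εs + |εd|) = 1.7/(1.7 + 2.3) = 0.425; seller share = |εd|/(εs + |εd|) = 0.575.
So producers capture 0.575 of the subsidy.

Producer share = 0.575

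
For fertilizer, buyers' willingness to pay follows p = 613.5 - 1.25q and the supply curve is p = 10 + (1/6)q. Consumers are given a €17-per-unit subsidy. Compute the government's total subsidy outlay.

Pre-subsidy: 613.5 - 1.25q = 10 + (1/6)q gives q* = 426 and p* = 81.
With the rebate, buyers effectively pay pb = ps − 17, where ps is the price sellers receive.
On the curves, pb = 613.5 - 1.25q and ps = 10 + (1/6)q; the wedge ps − pb = 17 gives 10 + (1/6)q − (613.5 - 1.25q) = 17, so q' = 438.
Then pb = 613.5 − 1.25·438 = 66 and ps = 10 + (1/6)·438 = 83.
Government outlay = subsidy × quantity = 17 × 438 = 7446.

Government cost = €7446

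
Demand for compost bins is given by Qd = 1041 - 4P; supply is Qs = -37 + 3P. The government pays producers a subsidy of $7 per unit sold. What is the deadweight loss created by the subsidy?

Pre-subsidy: 1041 - 4P = -37 + 3P gives P* = 154, Q* = 425.
With the subsidy, sellers receive Ps = Pb + 7 for each unit, where Pb is the price buyers pay.
Supply in terms of Pb becomes Qs = -37 + 3(Pb + 7) = -16 + 3Pb. Setting this equal to demand: 1041 - 4Pb = -16 + 3Pb, so Pb = 151.
Sellers receive Ps = 151 + 7 = 158; Q' = 1041 − 4·151 = 437.
The subsidy expands output by 437 − 425 = 12 past the efficient level; on those units the gap between marginal cost and willingness to pay runs from 0 up to 7.
DWL = ½ × 7 × 12 = 42.

Deadweight loss = $42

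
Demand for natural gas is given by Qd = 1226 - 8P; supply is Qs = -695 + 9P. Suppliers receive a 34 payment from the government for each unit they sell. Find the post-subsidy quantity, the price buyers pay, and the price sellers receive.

Q' = 466; buyers pay 95; sellers receive 129

Pre-subsidy: 1226 - 8P = -695 + 9P gives P* = 113, Q* = 322.
With the subsidy, sellers receive Ps = Pb + 34 for each unit, where Pb is the price buyers pay.
Supply in terms of Pb becomes Qs = -695 + 9(Pb + 34) = -389 + 9Pb. Setting this equal to demand: 1226 - 8Pb = -389 + 9Pb, so Pb = 95.
Sellers receive Ps = 95 + 34 = 129; Q' = 1226 − 8·95 = 466.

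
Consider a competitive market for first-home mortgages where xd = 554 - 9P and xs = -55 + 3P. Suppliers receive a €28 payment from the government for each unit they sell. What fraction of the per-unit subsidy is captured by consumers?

Pre-subsidy: 554 - 9P = -55 + 3P gives P* = 50.75, x* = 97.25.
With the subsidy, sellers receive Ps = Pb + 28 for each unit, where Pb is the price buyers pay.
Supply in terms of Pb becomes xs = -55 + 3(Pb + 28) = 29 + 3Pb. Setting this equal to demand: 554 - 9Pb = 29 + 3Pb, so Pb = 43.75.
Sellers receive Ps = 43.75 + 28 = 71.75; x' = 554 − 9·43.75 = 160.25.
Buyers' price falls by P* − Pb = 50.75 − 43.75 = 7; sellers' price rises by Ps − P* = 71.75 − 50.75 = 21.
So consumers capture 7/28 = 0.25 of each unit of subsidy.

Consumer share = 0.25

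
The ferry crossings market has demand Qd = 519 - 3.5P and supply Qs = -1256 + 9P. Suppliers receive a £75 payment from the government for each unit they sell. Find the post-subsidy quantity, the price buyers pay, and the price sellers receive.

Q' = 211; buyers pay £88; sellers receive £163

Pre-subsidy: 519 - 3.5P = -1256 + 9P gives P* = 142, Q* = 22.
With the subsidy, sellers receive Ps = Pb + 75 for each unit, where Pb is the price buyers pay.
Supply in terms of Pb becomes Qs = -1256 + 9(Pb + 75) = -581 + 9Pb. Setting this equal to demand: 519 - 3.5Pb = -581 + 9Pb, so Pb = 88.
Sellers receive Ps = 88 + 75 = 163; Q' = 519 − 3.5·88 = 211.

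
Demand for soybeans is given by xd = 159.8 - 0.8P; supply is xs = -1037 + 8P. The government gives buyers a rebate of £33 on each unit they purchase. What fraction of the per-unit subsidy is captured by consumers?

Pre-subsidy: 159.8 - 0.8P = -1037 + 8P gives P* = 136, x* = 51.
With the rebate, buyers effectively pay Pb = Ps − 33, where Ps is the price sellers receive.
Demand in terms of Ps becomes xd = 159.8 − 0.8(Ps − 33) = 186.2 - 0.8Ps. Setting this equal to supply: 186.2 - 0.8Ps = -1037 + 8Ps, so Ps = 139.
Buyers pay Pb = 139 − 33 = 106; x' = -1037 + 8·139 = 75.
Buyers' price falls by P* − Pb = 136 − 106 = 30; sellers' price rises by Ps − P* = 139 − 136 = 3.
So consumers capture 30/33 = 10/11 of each unit of subsidy.

Consumer share = 10/11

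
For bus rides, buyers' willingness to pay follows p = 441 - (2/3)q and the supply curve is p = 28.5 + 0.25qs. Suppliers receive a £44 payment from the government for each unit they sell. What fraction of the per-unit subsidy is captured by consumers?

Consumer share = 8/11

Pre-subsidy: 441 - (2/3)q = 28.5 + 0.25q gives q* = 450 and p* = 141.
With the subsidy, sellers receive ps = pb + 44 for each unit, where pb is the price buyers pay.
On the curves, pb = 441 - (2/3)q and ps = 28.5 + 0.25q; the wedge ps − pb = 44 gives 28.5 + 0.25q − (441 - (2/3)q) = 44, so q' = 498.
Then pb = 441 − (2/3)·498 = 109 and ps = 28.5 + 0.25·498 = 153.
Buyers' price falls by p* − pb = 141 − 109 = 32; sellers' price rises by ps − p* = 153 − 141 = 12.
So consumers capture 32/44 = 8/11 of each unit of subsidy.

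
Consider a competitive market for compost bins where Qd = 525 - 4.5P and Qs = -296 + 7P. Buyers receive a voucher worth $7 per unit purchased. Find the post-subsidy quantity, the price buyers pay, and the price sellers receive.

Pre-subsidy: 525 - 4.5P = -296 + 7P gives P* = 1642/23, Q* = 4686/23.
With the rebate, buyers effectively pay Pb = Ps − 7, where Ps is the price sellers receive.
Demand in terms of Ps becomes Qd = 525 − 4.5(Ps − 7) = 556.5 - 4.5Ps. Setting this equal to supply: 556.5 - 4.5Ps = -296 + 7Ps, so Ps = 1705/23.
Buyers pay Pb = 1705/23 − 7 = 1544/23; Q' = -296 + 7·(1705/23) = 5127/23.

Q' = 5127/23; buyers pay 1544/23; sellers receive 1705/23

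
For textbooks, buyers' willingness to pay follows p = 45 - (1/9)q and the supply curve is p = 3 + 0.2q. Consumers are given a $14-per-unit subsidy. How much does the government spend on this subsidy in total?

Pre-subsidy: 45 - (1/9)q = 3 + 0.2q gives q* = 135 and p* = 30.
With the rebate, buyers effectively pay pb = ps − 14, where ps is the price sellers receive.
On the curves, pb = 45 - (1/9)q and ps = 3 + 0.2q; the wedge ps − pb = 14 gives 3 + 0.2q − (45 - (1/9)q) = 14, so q' = 180.
Then pb = 45 − (1/9)·180 = 25 and ps = 3 + 0.2·180 = 39.
Government outlay = subsidy × quantity = 14 × 180 = 2520.

Government cost = $2520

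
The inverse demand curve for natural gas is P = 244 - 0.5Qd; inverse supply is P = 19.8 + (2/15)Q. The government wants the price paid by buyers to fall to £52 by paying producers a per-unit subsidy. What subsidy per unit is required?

Required subsidy s = £19 per unit

At a buyer price of 52, quantity demanded is 488 − 2·52 = 384.
Sellers supply 384 only when they receive Ps = 19.8 + (2/15)·384 = 71.
s = Ps − Pb = 71 − 52 = 19.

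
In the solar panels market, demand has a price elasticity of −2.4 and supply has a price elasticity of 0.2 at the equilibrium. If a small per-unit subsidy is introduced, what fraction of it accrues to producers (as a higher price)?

For a small subsidy around the equilibrium, the benefit split depends on the relative slopes, which at a point are proportional to the elasticities.
Buyer share = εs/(εs + |εd|) = 0.2/(0.2 + 2.4) = 1/13; seller share = |εd|/(εs + |εd|) = 12/13.
So producers capture 12/13 of the subsidy.

Producer share = 12/13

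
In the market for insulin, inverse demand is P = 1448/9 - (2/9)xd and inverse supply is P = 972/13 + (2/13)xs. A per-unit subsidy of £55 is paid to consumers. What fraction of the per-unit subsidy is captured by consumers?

Consumer share = 13/22

Pre-subsidy: 1448/9 - (2/9)x = 972/13 + (2/13)x gives x* = 229 and P* = 110.
With the rebate, buyers effectively pay Pb = Ps − 55, where Ps is the price sellers receive.
On the curves, Pb = 1448/9 - (2/9)x and Ps = 972/13 + (2/13)x; the wedge Ps − Pb = 55 gives 972/13 + (2/13)x − (1448/9 - (2/9)x) = 55, so x' = 375.25.
Then Pb = 1448/9 − (2/9)·375.25 = 77.5 and Ps = 972/13 + (2/13)·375.25 = 132.5.
Buyers' price falls by P* − Pb = 110 − 77.5 = 32.5; sellers' price rises by Ps − P* = 132.5 − 110 = 22.5.
So consumers capture 32.5/55 = 13/22 of each unit of subsidy.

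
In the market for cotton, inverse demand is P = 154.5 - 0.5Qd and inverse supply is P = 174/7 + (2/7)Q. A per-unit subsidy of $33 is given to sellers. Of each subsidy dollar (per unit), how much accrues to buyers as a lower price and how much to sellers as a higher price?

Pre-subsidy: 154.5 - 0.5Q = 174/7 + (2/7)Q gives Q* = 165 and P* = 72.
With the subsidy, sellers receive Ps = Pb + 33 for each unit, where Pb is the price buyers pay.
On the curves, Pb = 154.5 - 0.5Q and Ps = 174/7 + (2/7)Q; the wedge Ps − Pb = 33 gives 174/7 + (2/7)Q − (154.5 - 0.5Q) = 33, so Q' = 207.
Then Pb = 154.5 − 0.5·207 = 51 and Ps = 174/7 + (2/7)·207 = 84.
Buyers' price falls by P* − Pb = 72 − 51 = 21; sellers' price rises by Ps − P* = 84 − 72 = 12.

Buyers gain $21 per unit; sellers gain $12 per unit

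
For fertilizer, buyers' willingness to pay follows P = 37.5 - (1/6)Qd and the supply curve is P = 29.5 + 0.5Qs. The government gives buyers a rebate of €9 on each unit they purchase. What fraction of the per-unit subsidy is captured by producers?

Producer share = 0.75

Pre-subsidy: 37.5 - (1/6)Q = 29.5 + 0.5Q gives Q* = 12 and P* = 35.5.
With the rebate, buyers effectively pay Pb = Ps − 9, where Ps is the price sellers receive.
On the curves, Pb = 37.5 - (1/6)Q and Ps = 29.5 + 0.5Q; the wedge Ps − Pb = 9 gives 29.5 + 0.5Q − (37.5 - (1/6)Q) = 9, so Q' = 25.5.
Then Pb = 37.5 − (1/6)·25.5 = 33.25 and Ps = 29.5 + 0.5·25.5 = 42.25.
Buyers' price falls by P* − Pb = 35.5 − 33.25 = 2.25; sellers' price rises by Ps − P* = 42.25 − 35.5 = 6.75.
So producers capture 6.75/9 = 0.75 of each unit of subsidy.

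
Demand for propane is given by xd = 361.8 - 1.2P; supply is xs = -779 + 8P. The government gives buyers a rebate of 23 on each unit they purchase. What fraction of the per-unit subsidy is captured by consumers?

Pre-subsidy: 361.8 - 1.2P = -779 + 8P gives P* = 124, x* = 213.
With the rebate, buyers effectively pay Pb = Ps − 23, where Ps is the price sellers receive.
Demand in terms of Ps becomes xd = 361.8 − 1.2(Ps − 23) = 389.4 - 1.2Ps. Setting this equal to supply: 389.4 - 1.2Ps = -779 + 8Ps, so Ps = 127.
Buyers pay Pb = 127 − 23 = 104; x' = -779 + 8·127 = 237.
Buyers' price falls by P* − Pb = 124 − 104 = 20; sellers' price rises by Ps − P* = 127 − 124 = 3.
So consumers capture 20/23 = 20/23 of each unit of subsidy.

Consumer share = 20/23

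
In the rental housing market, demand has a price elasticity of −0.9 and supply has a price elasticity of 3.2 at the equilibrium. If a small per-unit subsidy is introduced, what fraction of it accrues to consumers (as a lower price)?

For a small subsidy around the equilibrium, the benefit split depends on the relative slopes, which at a point are proportional to the elasticities.
Buyer share = εs/(εs + |εd|) = 3.2/(3.2 + 0.9) = 32/41; seller share = |εd|/(εs + |εd|) = 9/41.

Consumer share = 32/41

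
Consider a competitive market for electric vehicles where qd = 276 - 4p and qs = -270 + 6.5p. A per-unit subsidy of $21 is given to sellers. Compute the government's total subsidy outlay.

Pre-subsidy: 276 - 4p = -270 + 6.5p gives p* = 52, q* = 68.
With the subsidy, sellers receive ps = pb + 21 for each unit, where pb is the price buyers pay.
Supply in terms of pb becomes qs = -270 + 6.5(pb + 21) = -133.5 + 6.5pb. Setting this equal to demand: 276 - 4pb = -133.5 + 6.5pb, so pb = 39.
Sellers receive ps = 39 + 21 = 60; q' = 276 − 4·39 = 120.
Government outlay = subsidy × quantity = 21 × 120 = 2520.

Government cost = $2520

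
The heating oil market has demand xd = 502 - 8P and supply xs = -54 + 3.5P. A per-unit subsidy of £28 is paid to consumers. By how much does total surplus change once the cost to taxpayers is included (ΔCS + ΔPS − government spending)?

Net change in total surplus = -21952/23

Pre-subsidy: 502 - 8P = -54 + 3.5P gives P* = 1112/23, x* = 2650/23.
With the rebate, buyers effectively pay Pb = Ps − 28, where Ps is the price sellers receive.
Demand in terms of Ps becomes xd = 502 − 8(Ps − 28) = 726 - 8Ps. Setting this equal to supply: 726 - 8Ps = -54 + 3.5Ps, so Ps = 1560/23.
Buyers pay Pb = 1560/23 − 28 = 916/23; x' = -54 + 3.5·(1560/23) = 4218/23.
ΔCS = ½(2650/23 + 4218/23)(1112/23 − 916/23) = 673064/529; ΔPS = ½(2650/23 + 4218/23)(1560/23 − 1112/23) = 1538432/529.
Government spending = 28 × 4218/23 = 118104/23.
Net change = 673064/529 + 1538432/529 − 118104/23 = -21952/23. The loss equals the DWL triangle ½·28·1568/23.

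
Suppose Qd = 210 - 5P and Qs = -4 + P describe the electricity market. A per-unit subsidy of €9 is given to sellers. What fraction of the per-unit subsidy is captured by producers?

Producer share = 5/6

Pre-subsidy: 210 - 5P = -4 + P gives P* = 107/3, Q* = 95/3.
With the subsidy, sellers receive Ps = Pb + 9 for each unit, where Pb is the price buyers pay.
Supply in terms of Pb becomes Qs = -4 + 1(Pb + 9) = 5 + Pb. Setting this equal to demand: 210 - 5Pb = 5 + Pb, so Pb = 205/6.
Sellers receive Ps = 205/6 + 9 = 259/6; Q' = 210 − 5·(205/6) = 235/6.
Buyers' price falls by P* − Pb = 107/3 − 205/6 = 1.5; sellers' price rises by Ps − P* = 259/6 − 107/3 = 7.5.
So producers capture 7.5/9 = 5/6 of each unit of subsidy.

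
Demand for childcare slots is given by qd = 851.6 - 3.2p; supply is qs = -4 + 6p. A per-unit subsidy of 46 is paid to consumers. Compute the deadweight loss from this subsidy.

Deadweight loss = 2208

Pre-subsidy: 851.6 - 3.2p = -4 + 6p gives p* = 93, q* = 554.
With the rebate, buyers effectively pay pb = ps − 46, where ps is the price sellers receive.
Demand in terms of ps becomes qd = 851.6 − 3.2(ps − 46) = 998.8 - 3.2ps. Setting this equal to supply: 998.8 - 3.2ps = -4 + 6ps, so ps = 109.
Buyers pay pb = 109 − 46 = 63; q' = -4 + 6·109 = 650.
The subsidy expands output by 650 − 554 = 96 past the efficient level; on those units the gap between marginal cost and willingness to pay runs from 0 up to 46.
DWL = ½ × 46 × 96 = 2208.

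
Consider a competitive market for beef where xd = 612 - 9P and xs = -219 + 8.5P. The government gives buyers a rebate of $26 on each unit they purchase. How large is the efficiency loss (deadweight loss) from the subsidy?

Deadweight loss = 51714/35

Pre-subsidy: 612 - 9P = -219 + 8.5P gives P* = 1662/35, x* = 6462/35.
With the rebate, buyers effectively pay Pb = Ps − 26, where Ps is the price sellers receive.
Demand in terms of Ps becomes xd = 612 − 9(Ps − 26) = 846 - 9Ps. Setting this equal to supply: 846 - 9Ps = -219 + 8.5Ps, so Ps = 426/7.
Buyers pay Pb = 426/7 − 26 = 244/7; x' = -219 + 8.5·(426/7) = 2088/7.
The subsidy expands output by 2088/7 − 6462/35 = 3978/35 past the efficient level; on those units the gap between marginal cost and willingness to pay runs from 0 up to 26.
DWL = ½ × 26 × 3978/35 = 51714/35.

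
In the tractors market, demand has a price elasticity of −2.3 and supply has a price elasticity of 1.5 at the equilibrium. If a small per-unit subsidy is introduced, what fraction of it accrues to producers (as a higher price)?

For a small subsidy around the equilibrium, the benefit split depends on the relative slopes, which at a point are proportional to the elasticities.
Buyer share = εs/(εs + |εd|) = 1.5/(1.5 + 2.3) = 15/38; seller share = |εd|/(εs + |εd|) = 23/38.
So producers capture 23/38 of the subsidy.

Producer share = 23/38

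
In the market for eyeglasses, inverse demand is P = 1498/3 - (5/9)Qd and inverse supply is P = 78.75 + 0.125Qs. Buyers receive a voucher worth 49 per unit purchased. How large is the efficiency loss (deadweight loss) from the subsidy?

Deadweight loss = 1764

Pre-subsidy: 1498/3 - (5/9)Q = 78.75 + 0.125Q gives Q* = 618 and P* = 156.
With the rebate, buyers effectively pay Pb = Ps − 49, where Ps is the price sellers receive.
On the curves, Pb = 1498/3 - (5/9)Q and Ps = 78.75 + 0.125Q; the wedge Ps − Pb = 49 gives 78.75 + 0.125Q − (1498/3 - (5/9)Q) = 49, so Q' = 690.
Then Pb = 1498/3 − (5/9)·690 = 116 and Ps = 78.75 + 0.125·690 = 165.
The subsidy expands output by 690 − 618 = 72 past the efficient level; on those units the gap between marginal cost and willingness to pay runs from 0 up to 49.
DWL = ½ × 49 × 72 = 1764.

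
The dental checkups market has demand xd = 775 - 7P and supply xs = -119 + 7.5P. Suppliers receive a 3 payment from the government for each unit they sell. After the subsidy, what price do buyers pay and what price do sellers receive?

Pre-subsidy: 775 - 7P = -119 + 7.5P gives P* = 1788/29, x* = 9959/29.
With the subsidy, sellers receive Ps = Pb + 3 for each unit, where Pb is the price buyers pay.
Supply in terms of Pb becomes xs = -119 + 7.5(Pb + 3) = -96.5 + 7.5Pb. Setting this equal to demand: 775 - 7Pb = -96.5 + 7.5Pb, so Pb = 1743/29.
Sellers receive Ps = 1743/29 + 3 = 1830/29; x' = 775 − 7·(1743/29) = 10274/29.

Buyers pay 1743/29; sellers receive 1830/29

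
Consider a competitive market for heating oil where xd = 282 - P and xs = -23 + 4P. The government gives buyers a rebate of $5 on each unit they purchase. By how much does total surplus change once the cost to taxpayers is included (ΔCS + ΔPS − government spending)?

Net change in total surplus = -$10

Pre-subsidy: 282 - P = -23 + 4P gives P* = 61, x* = 221.
With the rebate, buyers effectively pay Pb = Ps − 5, where Ps is the price sellers receive.
Demand in terms of Ps becomes xd = 282 − 1(Ps − 5) = 287 - Ps. Setting this equal to supply: 287 - Ps = -23 + 4Ps, so Ps = 62.
Buyers pay Pb = 62 − 5 = 57; x' = -23 + 4·62 = 225.
ΔCS = ½(221 + 225)(61 − 57) = 892; ΔPS = ½(221 + 225)(62 − 61) = 223.
Government spending = 5 × 225 = 1125.
Net change = 892 + 223 − 1125 = -10. The loss equals the DWL triangle ½·5·4.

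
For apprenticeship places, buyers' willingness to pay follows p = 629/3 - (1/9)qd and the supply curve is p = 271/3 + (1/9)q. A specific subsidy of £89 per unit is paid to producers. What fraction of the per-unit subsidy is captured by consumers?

Consumer share = 0.5

Pre-subsidy: 629/3 - (1/9)q = 271/3 + (1/9)q gives q* = 537 and p* = 150.
With the subsidy, sellers receive ps = pb + 89 for each unit, where pb is the price buyers pay.
On the curves, pb = 629/3 - (1/9)q and ps = 271/3 + (1/9)q; the wedge ps − pb = 89 gives 271/3 + (1/9)q − (629/3 - (1/9)q) = 89, so q' = 937.5.
Then pb = 629/3 − (1/9)·937.5 = 105.5 and ps = 271/3 + (1/9)·937.5 = 194.5.
Buyers' price falls by p* − pb = 150 − 105.5 = 44.5; sellers' price rises by ps − p* = 194.5 − 150 = 44.5.
So consumers capture 44.5/89 = 0.5 of each unit of subsidy.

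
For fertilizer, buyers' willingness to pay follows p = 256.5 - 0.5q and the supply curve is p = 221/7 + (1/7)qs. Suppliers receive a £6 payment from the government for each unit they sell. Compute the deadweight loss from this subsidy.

Pre-subsidy: 256.5 - 0.5q = 221/7 + (1/7)q gives q* = 3149/9 and p* = 734/9.
With the subsidy, sellers receive ps = pb + 6 for each unit, where pb is the price buyers pay.
On the curves, pb = 256.5 - 0.5q and ps = 221/7 + (1/7)q; the wedge ps − pb = 6 gives 221/7 + (1/7)q − (256.5 - 0.5q) = 6, so q' = 3233/9.
Then pb = 256.5 − 0.5·(3233/9) = 692/9 and ps = 221/7 + (1/7)·(3233/9) = 746/9.
The subsidy expands output by 3233/9 − 3149/9 = 28/3 past the efficient level; on those units the gap between marginal cost and willingness to pay runs from 0 up to 6.
DWL = ½ × 6 × 28/3 = 28.

Deadweight loss = £28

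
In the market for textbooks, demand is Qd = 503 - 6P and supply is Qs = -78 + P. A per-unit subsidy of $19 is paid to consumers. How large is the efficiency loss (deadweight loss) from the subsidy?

Pre-subsidy: 503 - 6P = -78 + P gives P* = 83, Q* = 5.
With the rebate, buyers effectively pay Pb = Ps − 19, where Ps is the price sellers receive.
Demand in terms of Ps becomes Qd = 503 − 6(Ps − 19) = 617 - 6Ps. Setting this equal to supply: 617 - 6Ps = -78 + Ps, so Ps = 695/7.
Buyers pay Pb = 695/7 − 19 = 562/7; Q' = -78 + 1·(695/7) = 149/7.
The subsidy expands output by 149/7 − 5 = 114/7 past the efficient level; on those units the gap between marginal cost and willingness to pay runs from 0 up to 19.
DWL = ½ × 19 × 114/7 = 1083/7.

Deadweight loss = 1083/7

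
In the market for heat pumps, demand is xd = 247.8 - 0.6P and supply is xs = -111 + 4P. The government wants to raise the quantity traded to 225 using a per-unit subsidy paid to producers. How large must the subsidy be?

At x = 225, invert demand for the buyer price: Pb = (247.8 − 225)/0.6 = 38; invert supply for the seller price: Ps = (225 − (-111))/4 = 84.
The subsidy must fill the gap: s = Ps − Pb = 84 − 38 = 46.

Required subsidy s = 46 per unit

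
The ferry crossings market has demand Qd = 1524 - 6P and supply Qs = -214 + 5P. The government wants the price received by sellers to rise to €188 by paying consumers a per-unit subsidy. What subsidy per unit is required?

At a seller price of 188, quantity supplied is -214 + 5·188 = 726.
Buyers absorb 726 only when they pay Pb with 1524 − 6·Pb = 726, i.e. Pb = 133.
s = Ps − Pb = 188 − 133 = 55.

Required subsidy s = €55 per unit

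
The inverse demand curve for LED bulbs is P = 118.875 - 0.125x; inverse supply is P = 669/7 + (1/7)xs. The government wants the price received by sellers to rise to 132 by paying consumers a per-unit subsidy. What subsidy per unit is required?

At a seller price of 132, quantity supplied is -669 + 7·132 = 255.
Buyers absorb 255 only when they pay Pb = 118.875 − 0.125·255 = 87.
s = Ps − Pb = 132 − 87 = 45.

Required subsidy s = 45 per unit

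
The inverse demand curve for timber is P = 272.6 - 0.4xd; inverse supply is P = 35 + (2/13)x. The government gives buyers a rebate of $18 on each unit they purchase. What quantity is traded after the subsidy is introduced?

Pre-subsidy: 272.6 - 0.4x = 35 + (2/13)x gives x* = 429 and P* = 101.
With the rebate, buyers effectively pay Pb = Ps − 18, where Ps is the price sellers receive.
On the curves, Pb = 272.6 - 0.4x and Ps = 35 + (2/13)x; the wedge Ps − Pb = 18 gives 35 + (2/13)x − (272.6 - 0.4x) = 18, so x' = 461.5.
Then Pb = 272.6 − 0.4·461.5 = 88 and Ps = 35 + (2/13)·461.5 = 106.

x' = 461.5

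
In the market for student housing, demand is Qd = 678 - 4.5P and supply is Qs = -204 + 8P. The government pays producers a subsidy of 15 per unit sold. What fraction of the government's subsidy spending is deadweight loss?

DWL / government spending = 45/841

Pre-subsidy: 678 - 4.5P = -204 + 8P gives P* = 70.56, Q* = 360.48.
With the subsidy, sellers receive Ps = Pb + 15 for each unit, where Pb is the price buyers pay.
Supply in terms of Pb becomes Qs = -204 + 8(Pb + 15) = -84 + 8Pb. Setting this equal to demand: 678 - 4.5Pb = -84 + 8Pb, so Pb = 60.96.
Sellers receive Ps = 60.96 + 15 = 75.96; Q' = 678 − 4.5·60.96 = 403.68.
ΔCS = ½(360.48 + 403.68)(70.56 − 60.96) = 3667.968; ΔPS = ½(360.48 + 403.68)(75.96 − 70.56) = 2063.232.
Government spending = 15 × 403.68 = 6055.2.
DWL = ½ × 15 × (403.68 − 360.48) = 324; fraction = 324 / 6055.2 = 45/841.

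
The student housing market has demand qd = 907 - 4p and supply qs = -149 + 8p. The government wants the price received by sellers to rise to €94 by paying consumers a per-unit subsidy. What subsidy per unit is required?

At a seller price of 94, quantity supplied is -149 + 8·94 = 603.
Buyers absorb 603 only when they pay pb with 907 − 4·pb = 603, i.e. pb = 76.
s = ps − pb = 94 − 76 = 18.

Required subsidy s = €18 per unit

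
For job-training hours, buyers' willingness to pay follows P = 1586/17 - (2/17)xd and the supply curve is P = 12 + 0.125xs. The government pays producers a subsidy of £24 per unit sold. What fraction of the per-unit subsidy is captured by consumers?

Consumer share = 16/33

Pre-subsidy: 1586/17 - (2/17)x = 12 + 0.125x gives x* = 11056/33 and P* = 1778/33.
With the subsidy, sellers receive Ps = Pb + 24 for each unit, where Pb is the price buyers pay.
On the curves, Pb = 1586/17 - (2/17)x and Ps = 12 + 0.125x; the wedge Ps − Pb = 24 gives 12 + 0.125x − (1586/17 - (2/17)x) = 24, so x' = 14320/33.
Then Pb = 1586/17 − (2/17)·(14320/33) = 1394/33 and Ps = 12 + 0.125·(14320/33) = 2186/33.
Buyers' price falls by P* − Pb = 1778/33 − 1394/33 = 128/11; sellers' price rises by Ps − P* = 2186/33 − 1778/33 = 136/11.
So consumers capture (128/11)/24 = 16/33 of each unit of subsidy.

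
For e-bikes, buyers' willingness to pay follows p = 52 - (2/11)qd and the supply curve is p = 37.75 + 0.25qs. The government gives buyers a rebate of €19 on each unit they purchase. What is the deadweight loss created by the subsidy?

Deadweight loss = €418

Pre-subsidy: 52 - (2/11)q = 37.75 + 0.25q gives q* = 33 and p* = 46.
With the rebate, buyers effectively pay pb = ps − 19, where ps is the price sellers receive.
On the curves, pb = 52 - (2/11)q and ps = 37.75 + 0.25q; the wedge ps − pb = 19 gives 37.75 + 0.25q − (52 - (2/11)q) = 19, so q' = 77.
Then pb = 52 − (2/11)·77 = 38 and ps = 37.75 + 0.25·77 = 57.
The subsidy expands output by 77 − 33 = 44 past the efficient level; on those units the gap between marginal cost and willingness to pay runs from 0 up to 19.
DWL = ½ × 19 × 44 = 418.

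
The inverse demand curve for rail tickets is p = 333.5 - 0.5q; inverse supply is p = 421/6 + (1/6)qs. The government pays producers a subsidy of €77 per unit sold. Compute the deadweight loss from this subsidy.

Pre-subsidy: 333.5 - 0.5q = 421/6 + (1/6)q gives q* = 395 and p* = 136.
With the subsidy, sellers receive ps = pb + 77 for each unit, where pb is the price buyers pay.
On the curves, pb = 333.5 - 0.5q and ps = 421/6 + (1/6)q; the wedge ps − pb = 77 gives 421/6 + (1/6)q − (333.5 - 0.5q) = 77, so q' = 510.5.
Then pb = 333.5 − 0.5·510.5 = 78.25 and ps = 421/6 + (1/6)·510.5 = 155.25.
The subsidy expands output by 510.5 − 395 = 115.5 past the efficient level; on those units the gap between marginal cost and willingness to pay runs from 0 up to 77.
DWL = ½ × 77 × 115.5 = 4446.75.

Deadweight loss = €4446.75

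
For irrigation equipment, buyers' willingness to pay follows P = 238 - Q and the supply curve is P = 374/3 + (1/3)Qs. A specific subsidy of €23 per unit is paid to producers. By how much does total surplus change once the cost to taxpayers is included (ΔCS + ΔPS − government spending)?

Net change in total surplus = -€198.375

Pre-subsidy: 238 - Q = 374/3 + (1/3)Q gives Q* = 85 and P* = 153.
With the subsidy, sellers receive Ps = Pb + 23 for each unit, where Pb is the price buyers pay.
On the curves, Pb = 238 - Q and Ps = 374/3 + (1/3)Q; the wedge Ps − Pb = 23 gives 374/3 + (1/3)Q − (238 - Q) = 23, so Q' = 102.25.
Then Pb = 238 − 1·102.25 = 135.75 and Ps = 374/3 + (1/3)·102.25 = 158.75.
ΔCS = ½(85 + 102.25)(153 − 135.75) = 1615.03125; ΔPS = ½(85 + 102.25)(158.75 − 153) = 538.34375.
Government spending = 23 × 102.25 = 2351.75.
Net change = 1615.03125 + 538.34375 − 2351.75 = -198.375. The loss equals the DWL triangle ½·23·17.25.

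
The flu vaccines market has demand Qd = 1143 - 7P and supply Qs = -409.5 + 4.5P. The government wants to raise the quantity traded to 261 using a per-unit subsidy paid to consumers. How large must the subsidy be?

At Q = 261, invert demand for the buyer price: Pb = (1143 − 261)/7 = 126; invert supply for the seller price: Ps = (261 − (-409.5))/4.5 = 149.
The subsidy must fill the gap: s = Ps − Pb = 149 − 126 = 23.

Required subsidy s = 23 per unit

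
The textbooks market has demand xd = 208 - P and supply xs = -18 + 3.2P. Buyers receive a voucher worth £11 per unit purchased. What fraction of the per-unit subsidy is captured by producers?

Producer share = 5/21

Pre-subsidy: 208 - P = -18 + 3.2P gives P* = 1130/21, x* = 3238/21.
With the rebate, buyers effectively pay Pb = Ps − 11, where Ps is the price sellers receive.
Demand in terms of Ps becomes xd = 208 − 1(Ps − 11) = 219 - Ps. Setting this equal to supply: 219 - Ps = -18 + 3.2Ps, so Ps = 395/7.
Buyers pay Pb = 395/7 − 11 = 318/7; x' = -18 + 3.2·(395/7) = 1138/7.
Buyers' price falls by P* − Pb = 1130/21 − 318/7 = 176/21; sellers' price rises by Ps − P* = 395/7 − 1130/21 = 55/21.
So producers capture (55/21)/11 = 5/21 of each unit of subsidy.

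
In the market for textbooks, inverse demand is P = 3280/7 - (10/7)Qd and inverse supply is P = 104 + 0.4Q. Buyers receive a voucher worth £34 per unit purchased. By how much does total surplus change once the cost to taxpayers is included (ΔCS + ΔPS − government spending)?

Net change in total surplus = -£316.09375

Pre-subsidy: 3280/7 - (10/7)Q = 104 + 0.4Q gives Q* = 199.375 and P* = 183.75.
With the rebate, buyers effectively pay Pb = Ps − 34, where Ps is the price sellers receive.
On the curves, Pb = 3280/7 - (10/7)Q and Ps = 104 + 0.4Q; the wedge Ps − Pb = 34 gives 104 + 0.4Q − (3280/7 - (10/7)Q) = 34, so Q' = 217.96875.
Then Pb = 3280/7 − (10/7)·217.96875 = 157.1875 and Ps = 104 + 0.4·217.96875 = 191.1875.
ΔCS = ½(199.375 + 217.96875)(183.75 − 157.1875) = 5542.8466796875; ΔPS = ½(199.375 + 217.96875)(191.1875 − 183.75) = 1551.9970703125.
Government spending = 34 × 217.96875 = 7410.9375.
Net change = 5542.8466796875 + 1551.9970703125 − 7410.9375 = -316.09375. The loss equals the DWL triangle ½·34·18.59375.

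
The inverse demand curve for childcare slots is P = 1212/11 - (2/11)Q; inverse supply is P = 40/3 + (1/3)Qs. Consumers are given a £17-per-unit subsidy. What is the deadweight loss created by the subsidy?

Pre-subsidy: 1212/11 - (2/11)Q = 40/3 + (1/3)Q gives Q* = 188 and P* = 76.
With the rebate, buyers effectively pay Pb = Ps − 17, where Ps is the price sellers receive.
On the curves, Pb = 1212/11 - (2/11)Q and Ps = 40/3 + (1/3)Q; the wedge Ps − Pb = 17 gives 40/3 + (1/3)Q − (1212/11 - (2/11)Q) = 17, so Q' = 221.
Then Pb = 1212/11 − (2/11)·221 = 70 and Ps = 40/3 + (1/3)·221 = 87.
The subsidy expands output by 221 − 188 = 33 past the efficient level; on those units the gap between marginal cost and willingness to pay runs from 0 up to 17.
DWL = ½ × 17 × 33 = 280.5.

Deadweight loss = £280.5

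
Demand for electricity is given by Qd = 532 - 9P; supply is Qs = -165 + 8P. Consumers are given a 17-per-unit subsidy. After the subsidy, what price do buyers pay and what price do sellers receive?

Pre-subsidy: 532 - 9P = -165 + 8P gives P* = 41, Q* = 163.
With the rebate, buyers effectively pay Pb = Ps − 17, where Ps is the price sellers receive.
Demand in terms of Ps becomes Qd = 532 − 9(Ps − 17) = 685 - 9Ps. Setting this equal to supply: 685 - 9Ps = -165 + 8Ps, so Ps = 50.
Buyers pay Pb = 50 − 17 = 33; Q' = -165 + 8·50 = 235.

Buyers pay 33; sellers receive 50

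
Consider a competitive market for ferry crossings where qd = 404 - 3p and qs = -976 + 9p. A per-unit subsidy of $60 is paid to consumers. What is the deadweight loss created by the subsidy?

Deadweight loss = $4050

Pre-subsidy: 404 - 3p = -976 + 9p gives p* = 115, q* = 59.
With the rebate, buyers effectively pay pb = ps − 60, where ps is the price sellers receive.
Demand in terms of ps becomes qd = 404 − 3(ps − 60) = 584 - 3ps. Setting this equal to supply: 584 - 3ps = -976 + 9ps, so ps = 130.
Buyers pay pb = 130 − 60 = 70; q' = -976 + 9·130 = 194.
The subsidy expands output by 194 − 59 = 135 past the efficient level; on those units the gap between marginal cost and willingness to pay runs from 0 up to 60.
DWL = ½ × 60 × 135 = 4050.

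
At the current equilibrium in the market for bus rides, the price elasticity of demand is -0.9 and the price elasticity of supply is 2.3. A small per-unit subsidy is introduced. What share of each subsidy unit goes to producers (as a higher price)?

Producer share = 0.28125

For a small subsidy around the equilibrium, the benefit split depends on the relative slopes, which at a point are proportional to the elasticities.
Buyer share = εs/(εs + |εd|) = 2.3/(2.3 + 0.9) = 0.71875; seller share = |εd|/(εs + |εd|) = 0.28125.
So producers capture 0.28125 of the subsidy.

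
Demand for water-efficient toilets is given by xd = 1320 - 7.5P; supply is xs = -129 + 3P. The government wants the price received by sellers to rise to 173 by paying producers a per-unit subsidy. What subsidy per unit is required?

At a seller price of 173, quantity supplied is -129 + 3·173 = 390.
Buyers absorb 390 only when they pay Pb with 1320 − 7.5·Pb = 390, i.e. Pb = 124.
s = Ps − Pb = 173 − 124 = 49.

Required subsidy s = 49 per unit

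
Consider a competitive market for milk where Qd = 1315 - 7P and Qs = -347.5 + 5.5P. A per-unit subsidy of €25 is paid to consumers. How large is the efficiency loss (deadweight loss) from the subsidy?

Pre-subsidy: 1315 - 7P = -347.5 + 5.5P gives P* = 133, Q* = 384.
With the rebate, buyers effectively pay Pb = Ps − 25, where Ps is the price sellers receive.
Demand in terms of Ps becomes Qd = 1315 − 7(Ps − 25) = 1490 - 7Ps. Setting this equal to supply: 1490 - 7Ps = -347.5 + 5.5Ps, so Ps = 147.
Buyers pay Pb = 147 − 25 = 122; Q' = -347.5 + 5.5·147 = 461.
The subsidy expands output by 461 − 384 = 77 past the efficient level; on those units the gap between marginal cost and willingness to pay runs from 0 up to 25.
DWL = ½ × 25 × 77 = 962.5.

Deadweight loss = €962.5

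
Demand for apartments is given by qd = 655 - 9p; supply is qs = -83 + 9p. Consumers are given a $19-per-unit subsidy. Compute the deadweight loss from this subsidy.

Deadweight loss = $812.25

Pre-subsidy: 655 - 9p = -83 + 9p gives p* = 41, q* = 286.
With the rebate, buyers effectively pay pb = ps − 19, where ps is the price sellers receive.
Demand in terms of ps becomes qd = 655 − 9(ps − 19) = 826 - 9ps. Setting this equal to supply: 826 - 9ps = -83 + 9ps, so ps = 50.5.
Buyers pay pb = 50.5 − 19 = 31.5; q' = -83 + 9·50.5 = 371.5.
The subsidy expands output by 371.5 − 286 = 85.5 past the efficient level; on those units the gap between marginal cost and willingness to pay runs from 0 up to 19.
DWL = ½ × 19 × 85.5 = 812.25.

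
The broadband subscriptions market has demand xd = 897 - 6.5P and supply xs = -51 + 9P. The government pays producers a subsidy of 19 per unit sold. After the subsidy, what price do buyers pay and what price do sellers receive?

Pre-subsidy: 897 - 6.5P = -51 + 9P gives P* = 1896/31, x* = 15483/31.
With the subsidy, sellers receive Ps = Pb + 19 for each unit, where Pb is the price buyers pay.
Supply in terms of Pb becomes xs = -51 + 9(Pb + 19) = 120 + 9Pb. Setting this equal to demand: 897 - 6.5Pb = 120 + 9Pb, so Pb = 1554/31.
Sellers receive Ps = 1554/31 + 19 = 2143/31; x' = 897 − 6.5·(1554/31) = 17706/31.

Buyers pay 1554/31; sellers receive 2143/31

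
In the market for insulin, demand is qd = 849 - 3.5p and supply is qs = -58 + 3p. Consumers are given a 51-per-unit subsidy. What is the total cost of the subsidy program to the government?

Pre-subsidy: 849 - 3.5p = -58 + 3p gives p* = 1814/13, q* = 4688/13.
With the rebate, buyers effectively pay pb = ps − 51, where ps is the price sellers receive.
Demand in terms of ps becomes qd = 849 − 3.5(ps − 51) = 1027.5 - 3.5ps. Setting this equal to supply: 1027.5 - 3.5ps = -58 + 3ps, so ps = 167.
Buyers pay pb = 167 − 51 = 116; q' = -58 + 3·167 = 443.
Government outlay = subsidy × quantity = 51 × 443 = 22593.

Government cost = 22593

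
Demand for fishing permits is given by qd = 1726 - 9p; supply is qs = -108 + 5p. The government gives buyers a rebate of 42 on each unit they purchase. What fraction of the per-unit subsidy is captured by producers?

Pre-subsidy: 1726 - 9p = -108 + 5p gives p* = 131, q* = 547.
With the rebate, buyers effectively pay pb = ps − 42, where ps is the price sellers receive.
Demand in terms of ps becomes qd = 1726 − 9(ps − 42) = 2104 - 9ps. Setting this equal to supply: 2104 - 9ps = -108 + 5ps, so ps = 158.
Buyers pay pb = 158 − 42 = 116; q' = -108 + 5·158 = 682.
Buyers' price falls by p* − pb = 131 − 116 = 15; sellers' price rises by ps − p* = 158 − 131 = 27.
So producers capture 27/42 = 9/14 of each unit of subsidy.

Producer share = 9/14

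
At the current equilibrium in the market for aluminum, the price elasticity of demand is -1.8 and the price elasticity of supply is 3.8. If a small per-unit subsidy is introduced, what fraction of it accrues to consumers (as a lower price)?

For a small subsidy around the equilibrium, the benefit split depends on the relative slopes, which at a point are proportional to the elasticities.
Buyer share = εs/(εs + |εd|) = 3.8/(3.8 + 1.8) = 19/28; seller share = |εd|/(εs + |εd|) = 9/28.

Consumer share = 19/28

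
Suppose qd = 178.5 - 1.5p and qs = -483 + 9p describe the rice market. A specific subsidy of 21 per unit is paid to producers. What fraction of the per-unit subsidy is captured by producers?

Pre-subsidy: 178.5 - 1.5p = -483 + 9p gives p* = 63, q* = 84.
With the subsidy, sellers receive ps = pb + 21 for each unit, where pb is the price buyers pay.
Supply in terms of pb becomes qs = -483 + 9(pb + 21) = -294 + 9pb. Setting this equal to demand: 178.5 - 1.5pb = -294 + 9pb, so pb = 45.
Sellers receive ps = 45 + 21 = 66; q' = 178.5 − 1.5·45 = 111.
Buyers' price falls by p* − pb = 63 − 45 = 18; sellers' price rises by ps − p* = 66 − 63 = 3.
So producers capture 3/21 = 1/7 of each unit of subsidy.

Producer share = 1/7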